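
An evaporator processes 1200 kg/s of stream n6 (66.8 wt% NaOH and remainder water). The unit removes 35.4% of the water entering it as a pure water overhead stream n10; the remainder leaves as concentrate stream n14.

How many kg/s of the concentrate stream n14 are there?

1059 kg/s

water entering = 1200×0.332 = 398.4 kg/s; overhead removed = 0.354×398.4 = 141.03 kg/s.
Concentrate = 1200 − 141.03 = 1059 kg/s.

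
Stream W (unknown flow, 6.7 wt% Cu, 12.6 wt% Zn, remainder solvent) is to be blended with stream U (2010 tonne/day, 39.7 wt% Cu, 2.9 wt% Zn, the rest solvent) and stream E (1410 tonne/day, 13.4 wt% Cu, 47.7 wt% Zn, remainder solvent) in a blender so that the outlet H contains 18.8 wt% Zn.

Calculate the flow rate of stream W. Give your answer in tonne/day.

1418 tonne/day

Let W be the unknown flow. Total out = 3420 + W.
Zn balance: 730.86 + 0.126·W = 0.188·(3420 + W)
(0.126 − 0.188)·W = 0.188×3420 − 730.86 = -87.9
W = -87.9 / -0.062 = 1417.7 tonne/day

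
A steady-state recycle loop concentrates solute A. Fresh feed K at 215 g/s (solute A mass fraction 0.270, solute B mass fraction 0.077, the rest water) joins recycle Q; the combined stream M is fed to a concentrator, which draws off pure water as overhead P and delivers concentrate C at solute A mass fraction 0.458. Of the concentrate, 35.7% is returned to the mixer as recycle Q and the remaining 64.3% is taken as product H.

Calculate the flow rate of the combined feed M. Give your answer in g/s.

Overall solute A balance (none leaves overhead): solute A in fresh feed = solute A in product, i.e. 215×0.270 = (1−0.357)·C·0.458.
C = 58.05/(0.458×0.643) = 197.12 g/s.
Recycle Q = 0.357×197.12 = 70.371 g/s.
Combined feed M = 215 + 70.371 = 285.37 g/s.

285.4 g/s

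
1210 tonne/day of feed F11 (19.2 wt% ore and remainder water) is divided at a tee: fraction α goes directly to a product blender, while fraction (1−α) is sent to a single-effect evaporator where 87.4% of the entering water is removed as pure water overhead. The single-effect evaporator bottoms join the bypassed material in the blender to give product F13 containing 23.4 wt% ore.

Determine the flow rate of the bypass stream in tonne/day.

902.5 tonne/day

All 1210×0.192 = 232.32 tonne/day of ore reaches F13, so F13 = 232.32/0.234 = 992.82 tonne/day and vapour = 217.18 tonne/day.
The evaporator receives (1−α)·1210 of feed at 0.808 water and removes 0.874 of that water:
0.874×0.808×(1−α)×1210 = 217.18
(1−α) = 217.18/854.49 = 0.2542;  α = 0.7458.
Bypass flow = 0.7458×1210 = 902.46 tonne/day.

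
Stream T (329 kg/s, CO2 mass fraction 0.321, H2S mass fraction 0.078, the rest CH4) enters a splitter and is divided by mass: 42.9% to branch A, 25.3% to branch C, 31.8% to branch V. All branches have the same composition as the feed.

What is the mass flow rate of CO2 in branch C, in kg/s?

26.72 kg/s

Branch C total = 0.253×329 = 83.237 kg/s.
CO2 in C = 0.321×83.237 = 26.719 kg/s.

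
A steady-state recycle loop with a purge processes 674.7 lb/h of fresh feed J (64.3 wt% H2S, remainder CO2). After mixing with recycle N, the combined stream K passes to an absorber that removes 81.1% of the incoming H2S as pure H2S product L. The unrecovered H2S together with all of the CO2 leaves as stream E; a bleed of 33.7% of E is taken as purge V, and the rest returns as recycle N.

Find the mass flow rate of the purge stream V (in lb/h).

CO2 enters only via J and leaves only via the purge: 674.7×0.357 = 0.337×(CO2 in E), and the absorber passes all CO2, so CO2 in K = CO2 in E = 714.74 lb/h.
H2S in K: m_A = 674.7×0.643 + (1−0.337)·(1−0.811)·m_A, so m_A = 433.83/0.8747 = 495.98 lb/h.
E = (1−0.811)×495.98 + 714.74 = 808.48 lb/h.
Purge V = 0.337×808.48 = 272.46 lb/h.

272.5 lb/h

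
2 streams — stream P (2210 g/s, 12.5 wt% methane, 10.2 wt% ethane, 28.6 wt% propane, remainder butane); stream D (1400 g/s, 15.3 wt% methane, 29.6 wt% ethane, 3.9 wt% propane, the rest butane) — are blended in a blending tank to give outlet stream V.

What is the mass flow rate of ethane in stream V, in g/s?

ethane out = ethane in = 2210×0.102 + 1400×0.296 = 639.82 g/s.

639.8 g/s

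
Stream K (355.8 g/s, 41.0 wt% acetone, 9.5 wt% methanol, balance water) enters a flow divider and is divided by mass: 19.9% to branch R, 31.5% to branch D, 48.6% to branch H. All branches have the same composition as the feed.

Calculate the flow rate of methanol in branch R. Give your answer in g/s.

Branch R total = 0.199×355.8 = 70.804 g/s.
methanol in R = 0.095×70.804 = 6.7264 g/s.

6.726 g/s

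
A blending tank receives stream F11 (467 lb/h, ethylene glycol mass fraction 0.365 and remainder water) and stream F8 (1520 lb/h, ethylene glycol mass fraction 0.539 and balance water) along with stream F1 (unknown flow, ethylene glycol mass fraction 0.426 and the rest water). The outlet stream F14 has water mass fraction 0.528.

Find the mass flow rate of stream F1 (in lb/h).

1128 lb/h

Let F1 be the unknown flow. Total out = 1987 + F1.
water balance: 997.27 + 0.574·F1 = 0.528·(1987 + F1)
(0.574 − 0.528)·F1 = 0.528×1987 − 997.27 = 51.871
F1 = 51.871 / 0.046 = 1127.6 lb/h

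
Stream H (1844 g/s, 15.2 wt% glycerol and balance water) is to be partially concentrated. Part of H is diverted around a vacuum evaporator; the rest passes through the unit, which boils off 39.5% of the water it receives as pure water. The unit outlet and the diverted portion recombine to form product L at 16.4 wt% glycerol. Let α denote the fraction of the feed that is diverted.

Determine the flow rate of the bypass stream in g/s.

1441 g/s

All 1844×0.152 = 280.29 g/s of glycerol reaches L, so L = 280.29/0.164 = 1709.1 g/s and vapour = 134.93 g/s.
The evaporator receives (1−α)·1844 of feed at 0.848 water and removes 0.395 of that water:
0.395×0.848×(1−α)×1844 = 134.93
(1−α) = 134.93/617.67 = 0.2184;  α = 0.7816.
Bypass flow = 0.7816×1844 = 1441.2 g/s.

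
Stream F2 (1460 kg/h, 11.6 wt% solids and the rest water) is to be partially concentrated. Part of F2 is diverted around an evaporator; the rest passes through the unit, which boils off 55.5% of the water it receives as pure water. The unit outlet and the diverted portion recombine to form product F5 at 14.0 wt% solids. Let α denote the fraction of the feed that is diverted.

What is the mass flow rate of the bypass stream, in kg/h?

All 1460×0.116 = 169.36 kg/h of solids reaches F5, so F5 = 169.36/0.140 = 1209.7 kg/h and vapour = 250.29 kg/h.
The evaporator receives (1−α)·1460 of feed at 0.884 water and removes 0.555 of that water:
0.555×0.884×(1−α)×1460 = 250.29
(1−α) = 250.29/716.31 = 0.3494;  α = 0.6506.
Bypass flow = 0.6506×1460 = 949.86 kg/h.

949.9 kg/h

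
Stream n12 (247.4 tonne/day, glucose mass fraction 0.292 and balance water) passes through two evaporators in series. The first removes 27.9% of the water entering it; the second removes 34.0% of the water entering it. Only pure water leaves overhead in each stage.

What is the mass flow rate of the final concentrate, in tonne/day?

water in feed = 247.4×0.708 = 175.16 tonne/day.
After stage 1: water left = (1−0.279)×175.16 = 126.29; stream total = 198.53 tonne/day.
After stage 2: water left = (1−0.340)×126.29 = 83.351; final concentrate = 155.59 tonne/day.

155.6 tonne/day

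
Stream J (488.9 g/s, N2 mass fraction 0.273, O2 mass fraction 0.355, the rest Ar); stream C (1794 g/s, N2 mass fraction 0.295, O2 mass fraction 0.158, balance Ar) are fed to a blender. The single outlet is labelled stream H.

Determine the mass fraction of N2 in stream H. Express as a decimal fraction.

Total flow out = 488.9 + 1794 = 2282.9 g/s.
N2 in = 488.9×0.273 + 1794×0.295 = 662.7 g/s.
N2 mass fraction in H = 662.7/2282.9 = 0.290.

0.290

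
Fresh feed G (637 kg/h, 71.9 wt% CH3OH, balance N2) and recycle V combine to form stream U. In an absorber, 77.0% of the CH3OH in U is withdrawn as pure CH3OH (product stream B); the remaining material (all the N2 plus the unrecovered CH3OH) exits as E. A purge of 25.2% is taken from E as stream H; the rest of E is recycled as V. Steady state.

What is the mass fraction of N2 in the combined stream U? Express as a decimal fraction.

N2 enters only via G and leaves only via the purge: 637×0.281 = 0.252×(N2 in E), and the absorber passes all N2, so N2 in U = N2 in E = 710.31 kg/h.
CH3OH in U: m_A = 637×0.719 + (1−0.252)·(1−0.770)·m_A, so m_A = 458/0.8280 = 553.17 kg/h.
U = 553.17 + 710.31 = 1263.5 kg/h.
N2 fraction in U = 710.31/1263.5 = 0.562.

0.562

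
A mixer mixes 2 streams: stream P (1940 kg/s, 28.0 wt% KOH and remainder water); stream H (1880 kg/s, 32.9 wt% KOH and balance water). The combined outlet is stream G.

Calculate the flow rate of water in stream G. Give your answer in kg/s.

water out = water in = 1940×0.720 + 1880×0.671 = 2658.3 kg/s.

2658 kg/s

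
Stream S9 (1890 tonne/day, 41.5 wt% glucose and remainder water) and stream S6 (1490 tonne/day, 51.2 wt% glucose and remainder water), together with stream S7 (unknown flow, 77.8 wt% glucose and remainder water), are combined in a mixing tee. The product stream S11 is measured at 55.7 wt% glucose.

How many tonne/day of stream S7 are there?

Let S7 be the unknown flow. Total out = 3380 + S7.
glucose balance: 1547.2 + 0.778·S7 = 0.557·(3380 + S7)
(0.778 − 0.557)·S7 = 0.557×3380 − 1547.2 = 335.43
S7 = 335.43 / 0.221 = 1517.8 tonne/day

1518 tonne/day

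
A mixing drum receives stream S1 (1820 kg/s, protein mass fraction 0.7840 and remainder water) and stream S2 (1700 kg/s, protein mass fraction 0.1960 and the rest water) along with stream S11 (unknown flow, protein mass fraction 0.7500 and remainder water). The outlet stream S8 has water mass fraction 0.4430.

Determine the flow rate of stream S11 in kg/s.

Let S11 be the unknown flow. Total out = 3520 + S11.
water balance: 1759.9 + 0.250·S11 = 0.443·(3520 + S11)
(0.250 − 0.443)·S11 = 0.443×3520 − 1759.9 = -200.56
S11 = -200.56 / -0.193 = 1039.2 kg/s

1039 kg/s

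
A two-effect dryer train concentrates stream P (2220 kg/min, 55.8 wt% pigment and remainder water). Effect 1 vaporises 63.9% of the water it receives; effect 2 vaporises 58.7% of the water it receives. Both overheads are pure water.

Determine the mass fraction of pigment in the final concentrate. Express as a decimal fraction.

water in feed = 2220×0.442 = 981.24 kg/min.
After stage 1: water left = (1−0.639)×981.24 = 354.23; stream total = 1593 kg/min.
After stage 2: water left = (1−0.587)×354.23 = 146.3; final concentrate = 1385.1 kg/min.
pigment fraction = 1238.8/1385.1 = 0.8944.

0.8944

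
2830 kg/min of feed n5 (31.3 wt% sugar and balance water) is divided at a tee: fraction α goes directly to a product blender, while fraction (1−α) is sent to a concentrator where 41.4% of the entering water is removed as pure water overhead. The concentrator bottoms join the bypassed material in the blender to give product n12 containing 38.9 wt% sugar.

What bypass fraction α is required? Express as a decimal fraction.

All 2830×0.313 = 885.79 kg/min of sugar reaches n12, so n12 = 885.79/0.389 = 2277.1 kg/min and vapour = 552.9 kg/min.
The evaporator receives (1−α)·2830 of feed at 0.687 water and removes 0.414 of that water:
0.414×0.687×(1−α)×2830 = 552.9
(1−α) = 552.9/804.9 = 0.6869;  α = 0.3131.

0.313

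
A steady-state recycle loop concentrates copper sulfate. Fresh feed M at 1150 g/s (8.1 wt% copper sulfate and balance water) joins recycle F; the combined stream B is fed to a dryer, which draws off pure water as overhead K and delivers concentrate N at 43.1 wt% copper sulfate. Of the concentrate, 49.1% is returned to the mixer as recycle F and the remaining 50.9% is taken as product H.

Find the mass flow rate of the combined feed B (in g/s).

1358 g/s

Overall copper sulfate balance (none leaves overhead): copper sulfate in fresh feed = copper sulfate in product, i.e. 1150×0.081 = (1−0.491)·N·0.431.
N = 93.15/(0.431×0.509) = 424.61 g/s.
Recycle F = 0.491×424.61 = 208.48 g/s.
Combined feed B = 1150 + 208.48 = 1358.5 g/s.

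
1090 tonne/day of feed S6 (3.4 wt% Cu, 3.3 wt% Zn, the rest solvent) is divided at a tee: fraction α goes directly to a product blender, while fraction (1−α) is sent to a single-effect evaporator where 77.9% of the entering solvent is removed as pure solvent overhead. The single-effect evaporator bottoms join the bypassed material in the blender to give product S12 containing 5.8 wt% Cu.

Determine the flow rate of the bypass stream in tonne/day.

469.4 tonne/day

All 1090×0.034 = 37.06 tonne/day of Cu reaches S12, so S12 = 37.06/0.058 = 638.97 tonne/day and vapour = 451.03 tonne/day.
The evaporator receives (1−α)·1090 of feed at 0.933 solvent and removes 0.779 of that solvent:
0.779×0.933×(1−α)×1090 = 451.03
(1−α) = 451.03/792.22 = 0.5693;  α = 0.4307.
Bypass flow = 0.4307×1090 = 469.43 tonne/day.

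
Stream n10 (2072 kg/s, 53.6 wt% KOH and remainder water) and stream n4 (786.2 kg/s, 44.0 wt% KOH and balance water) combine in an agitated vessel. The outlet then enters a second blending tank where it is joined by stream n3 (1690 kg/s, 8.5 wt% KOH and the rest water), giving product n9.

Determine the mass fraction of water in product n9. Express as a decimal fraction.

0.6482

Overall, product flow = 4548.2 kg/s.
water in = 2072×0.464 + 786.2×0.560 + 1690×0.915 = 2948 kg/s.
water fraction in n9 = 0.6482.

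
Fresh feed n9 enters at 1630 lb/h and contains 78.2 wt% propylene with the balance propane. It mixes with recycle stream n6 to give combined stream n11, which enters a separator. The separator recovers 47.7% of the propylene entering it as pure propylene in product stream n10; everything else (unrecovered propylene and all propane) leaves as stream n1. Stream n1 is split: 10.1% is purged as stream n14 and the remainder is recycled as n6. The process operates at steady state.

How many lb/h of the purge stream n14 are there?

482.4 lb/h

propane enters only via n9 and leaves only via the purge: 1630×0.218 = 0.101×(propane in n1), and the separator passes all propane, so propane in n11 = propane in n1 = 3518.2 lb/h.
propylene in n11: m_A = 1630×0.782 + (1−0.101)·(1−0.477)·m_A, so m_A = 1274.7/0.5298 = 2405.8 lb/h.
n1 = (1−0.477)×2405.8 + 3518.2 = 4776.5 lb/h.
Purge n14 = 0.101×4776.5 = 482.42 lb/h.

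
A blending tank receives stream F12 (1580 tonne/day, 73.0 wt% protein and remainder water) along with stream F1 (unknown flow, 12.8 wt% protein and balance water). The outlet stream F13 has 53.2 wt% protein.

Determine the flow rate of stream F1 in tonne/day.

Let F1 be the unknown flow. Total out = 1580 + F1.
protein balance: 1153.4 + 0.128·F1 = 0.532·(1580 + F1)
(0.128 − 0.532)·F1 = 0.532×1580 − 1153.4 = -312.84
F1 = -312.84 / -0.404 = 774.36 tonne/day

774.4 tonne/day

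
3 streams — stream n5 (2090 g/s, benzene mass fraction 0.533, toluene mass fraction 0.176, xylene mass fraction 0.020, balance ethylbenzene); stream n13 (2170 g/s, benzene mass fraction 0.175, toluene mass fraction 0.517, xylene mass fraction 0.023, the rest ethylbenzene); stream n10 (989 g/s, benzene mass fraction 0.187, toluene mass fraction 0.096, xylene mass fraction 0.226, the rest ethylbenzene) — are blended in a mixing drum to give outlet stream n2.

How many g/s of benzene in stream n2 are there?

benzene out = benzene in = 2090×0.533 + 2170×0.175 + 989×0.187 = 1678.7 g/s.

1679 g/s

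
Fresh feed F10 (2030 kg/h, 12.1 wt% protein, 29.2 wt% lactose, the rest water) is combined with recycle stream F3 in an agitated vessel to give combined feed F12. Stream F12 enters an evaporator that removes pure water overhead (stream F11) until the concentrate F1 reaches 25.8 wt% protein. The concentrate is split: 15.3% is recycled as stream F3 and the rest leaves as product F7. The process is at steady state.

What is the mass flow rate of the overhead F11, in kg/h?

1078 kg/h

Overall protein balance (none leaves overhead): protein in fresh feed = protein in product, i.e. 2030×0.121 = (1−0.153)·F1·0.258.
F1 = 245.63/(0.258×0.847) = 1124 kg/h.
Recycle F3 = 0.153×1124 = 171.98 kg/h.
Combined feed F12 = 2030 + 171.98 = 2202 kg/h.
Overhead F11 = F12 − F1 = 2202 − 1124 = 1077.9 kg/h.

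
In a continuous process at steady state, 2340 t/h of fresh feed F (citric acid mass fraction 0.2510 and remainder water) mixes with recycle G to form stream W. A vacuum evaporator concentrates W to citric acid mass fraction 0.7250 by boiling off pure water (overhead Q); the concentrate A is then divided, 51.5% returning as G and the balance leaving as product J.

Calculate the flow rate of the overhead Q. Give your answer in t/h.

Overall citric acid balance (none leaves overhead): citric acid in fresh feed = citric acid in product, i.e. 2340×0.251 = (1−0.515)·A·0.725.
A = 587.34/(0.725×0.485) = 1670.4 t/h.
Recycle G = 0.515×1670.4 = 860.23 t/h.
Combined feed W = 2340 + 860.23 = 3200.2 t/h.
Overhead Q = W − A = 3200.2 − 1670.4 = 1529.9 t/h.

1530 t/h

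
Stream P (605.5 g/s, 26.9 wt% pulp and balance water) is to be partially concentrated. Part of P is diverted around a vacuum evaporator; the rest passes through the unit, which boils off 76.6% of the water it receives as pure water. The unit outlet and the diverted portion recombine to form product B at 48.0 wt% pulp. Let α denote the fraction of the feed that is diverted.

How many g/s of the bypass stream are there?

130.2 g/s

All 605.5×0.269 = 162.88 g/s of pulp reaches B, so B = 162.88/0.480 = 339.33 g/s and vapour = 266.17 g/s.
The evaporator receives (1−α)·605.5 of feed at 0.731 water and removes 0.766 of that water:
0.766×0.731×(1−α)×605.5 = 266.17
(1−α) = 266.17/339.05 = 0.7850;  α = 0.2150.
Bypass flow = 0.2150×605.5 = 130.15 g/s.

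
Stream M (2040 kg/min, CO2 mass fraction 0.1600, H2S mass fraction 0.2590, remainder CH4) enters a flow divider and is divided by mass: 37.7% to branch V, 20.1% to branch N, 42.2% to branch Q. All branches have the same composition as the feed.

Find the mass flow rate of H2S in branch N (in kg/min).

106.2 kg/min

Branch N total = 0.201×2040 = 410.04 kg/min.
H2S in N = 0.259×410.04 = 106.2 kg/min.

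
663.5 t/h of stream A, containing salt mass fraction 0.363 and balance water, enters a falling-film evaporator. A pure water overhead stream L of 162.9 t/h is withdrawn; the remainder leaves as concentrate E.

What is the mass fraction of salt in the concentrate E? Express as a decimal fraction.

0.481

salt is not removed: 663.5×0.363 = 240.85 t/h of salt enters E.
Concentrate = 663.5 − 162.9 = 500.6 t/h.
Mass fraction = 240.85/500.6 = 0.481.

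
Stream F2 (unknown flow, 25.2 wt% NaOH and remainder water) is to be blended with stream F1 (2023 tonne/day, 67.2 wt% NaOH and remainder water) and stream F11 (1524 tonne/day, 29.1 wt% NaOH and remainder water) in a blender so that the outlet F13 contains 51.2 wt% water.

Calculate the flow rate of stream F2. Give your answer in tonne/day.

Let F2 be the unknown flow. Total out = 3547 + F2.
water balance: 1744.1 + 0.748·F2 = 0.512·(3547 + F2)
(0.748 − 0.512)·F2 = 0.512×3547 − 1744.1 = 72.004
F2 = 72.004 / 0.236 = 305.1 tonne/day

305.1 tonne/day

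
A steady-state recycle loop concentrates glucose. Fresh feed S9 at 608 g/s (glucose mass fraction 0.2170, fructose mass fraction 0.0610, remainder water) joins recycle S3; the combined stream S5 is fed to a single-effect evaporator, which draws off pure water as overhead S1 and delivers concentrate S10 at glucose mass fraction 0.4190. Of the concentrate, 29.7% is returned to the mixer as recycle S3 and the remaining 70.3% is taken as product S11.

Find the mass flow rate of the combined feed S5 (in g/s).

741 g/s

Overall glucose balance (none leaves overhead): glucose in fresh feed = glucose in product, i.e. 608×0.217 = (1−0.297)·S10·0.419.
S10 = 131.94/(0.419×0.703) = 447.91 g/s.
Recycle S3 = 0.297×447.91 = 133.03 g/s.
Combined feed S5 = 608 + 133.03 = 741.03 g/s.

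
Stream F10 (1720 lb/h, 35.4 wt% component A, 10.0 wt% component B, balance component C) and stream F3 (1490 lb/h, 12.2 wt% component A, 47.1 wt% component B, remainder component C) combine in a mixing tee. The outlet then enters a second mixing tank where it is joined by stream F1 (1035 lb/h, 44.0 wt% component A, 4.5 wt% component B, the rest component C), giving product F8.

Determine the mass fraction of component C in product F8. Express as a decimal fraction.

Overall, product flow = 4245 lb/h.
component C in = 1720×0.546 + 1490×0.407 + 1035×0.515 = 2078.6 lb/h.
component C fraction in F8 = 0.490.

0.490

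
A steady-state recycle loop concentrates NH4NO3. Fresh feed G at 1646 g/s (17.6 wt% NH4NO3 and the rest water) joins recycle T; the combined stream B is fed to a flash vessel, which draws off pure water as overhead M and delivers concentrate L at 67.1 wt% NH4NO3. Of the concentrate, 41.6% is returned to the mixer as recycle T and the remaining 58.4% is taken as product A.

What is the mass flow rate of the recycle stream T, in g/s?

Overall NH4NO3 balance (none leaves overhead): NH4NO3 in fresh feed = NH4NO3 in product, i.e. 1646×0.176 = (1−0.416)·L·0.671.
L = 289.7/(0.671×0.584) = 739.28 g/s.
Recycle T = 0.416×739.28 = 307.54 g/s.

307.5 g/s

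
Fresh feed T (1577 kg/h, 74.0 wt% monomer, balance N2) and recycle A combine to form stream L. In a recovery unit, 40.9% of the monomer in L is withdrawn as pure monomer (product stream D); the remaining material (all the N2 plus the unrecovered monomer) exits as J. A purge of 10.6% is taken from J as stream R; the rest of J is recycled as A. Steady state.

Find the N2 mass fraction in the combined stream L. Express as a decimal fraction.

N2 enters only via T and leaves only via the purge: 1577×0.260 = 0.106×(N2 in J), and the recovery unit passes all N2, so N2 in L = N2 in J = 3868.1 kg/h.
monomer in L: m_A = 1577×0.740 + (1−0.106)·(1−0.409)·m_A, so m_A = 1167/0.4716 = 2474.3 kg/h.
L = 2474.3 + 3868.1 = 6342.4 kg/h.
N2 fraction in L = 3868.1/6342.4 = 0.610.

0.610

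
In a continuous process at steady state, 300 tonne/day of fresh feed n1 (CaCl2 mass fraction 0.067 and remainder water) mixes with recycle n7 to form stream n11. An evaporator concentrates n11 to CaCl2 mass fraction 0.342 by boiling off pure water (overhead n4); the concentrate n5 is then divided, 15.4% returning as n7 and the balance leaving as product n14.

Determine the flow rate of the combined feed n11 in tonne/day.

Overall CaCl2 balance (none leaves overhead): CaCl2 in fresh feed = CaCl2 in product, i.e. 300×0.067 = (1−0.154)·n5·0.342.
n5 = 20.1/(0.342×0.846) = 69.47 tonne/day.
Recycle n7 = 0.154×69.47 = 10.698 tonne/day.
Combined feed n11 = 300 + 10.698 = 310.7 tonne/day.

310.7 tonne/day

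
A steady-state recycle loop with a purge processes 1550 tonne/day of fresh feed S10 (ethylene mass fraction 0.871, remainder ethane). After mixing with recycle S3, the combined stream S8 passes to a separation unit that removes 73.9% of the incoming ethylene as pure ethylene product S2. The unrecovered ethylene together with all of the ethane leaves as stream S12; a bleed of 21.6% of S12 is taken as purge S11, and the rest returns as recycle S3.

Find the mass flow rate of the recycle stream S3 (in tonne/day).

1073 tonne/day

ethane enters only via S10 and leaves only via the purge: 1550×0.129 = 0.216×(ethane in S12), and the separation unit passes all ethane, so ethane in S8 = ethane in S12 = 925.69 tonne/day.
ethylene in S8: m_A = 1550×0.871 + (1−0.216)·(1−0.739)·m_A, so m_A = 1350/0.7954 = 1697.4 tonne/day.
S12 = (1−0.739)×1697.4 + 925.69 = 1368.7 tonne/day.
Recycle S3 = (1−0.216)×1368.7 = 1073.1 tonne/day.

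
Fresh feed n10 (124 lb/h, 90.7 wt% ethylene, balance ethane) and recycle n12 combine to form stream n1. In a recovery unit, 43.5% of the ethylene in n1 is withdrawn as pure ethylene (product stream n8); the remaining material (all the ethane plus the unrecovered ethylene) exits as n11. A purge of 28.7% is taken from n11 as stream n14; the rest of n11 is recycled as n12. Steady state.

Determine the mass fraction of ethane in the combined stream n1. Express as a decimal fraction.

0.176

ethane enters only via n10 and leaves only via the purge: 124×0.093 = 0.287×(ethane in n11), and the recovery unit passes all ethane, so ethane in n1 = ethane in n11 = 40.181 lb/h.
ethylene in n1: m_A = 124×0.907 + (1−0.287)·(1−0.435)·m_A, so m_A = 112.47/0.5972 = 188.34 lb/h.
n1 = 188.34 + 40.181 = 228.52 lb/h.
ethane fraction in n1 = 40.181/228.52 = 0.176.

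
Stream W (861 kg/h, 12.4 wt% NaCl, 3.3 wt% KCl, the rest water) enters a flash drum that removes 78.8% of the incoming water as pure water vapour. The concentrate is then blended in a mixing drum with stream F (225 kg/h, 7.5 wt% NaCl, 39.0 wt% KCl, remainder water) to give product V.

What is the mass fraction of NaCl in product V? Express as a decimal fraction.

Vapour removed = 0.788×0.843×861 = 571.95 kg/h; concentrate = 289.05 kg/h.
NaCl reaching the mixer = 106.76 (from concentrate) + 225×0.075 = 123.64 kg/h.
Product flow = 289.05 + 225 = 514.05 kg/h; NaCl fraction = 0.241.

0.241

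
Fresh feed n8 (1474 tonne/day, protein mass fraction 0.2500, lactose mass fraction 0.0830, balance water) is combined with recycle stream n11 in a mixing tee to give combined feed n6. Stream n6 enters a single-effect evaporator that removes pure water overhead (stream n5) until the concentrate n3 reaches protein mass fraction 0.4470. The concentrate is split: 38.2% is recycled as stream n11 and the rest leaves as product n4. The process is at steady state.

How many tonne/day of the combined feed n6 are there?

1984 tonne/day

Overall protein balance (none leaves overhead): protein in fresh feed = protein in product, i.e. 1474×0.250 = (1−0.382)·n3·0.447.
n3 = 368.5/(0.447×0.618) = 1334 tonne/day.
Recycle n11 = 0.382×1334 = 509.57 tonne/day.
Combined feed n6 = 1474 + 509.57 = 1983.6 tonne/day.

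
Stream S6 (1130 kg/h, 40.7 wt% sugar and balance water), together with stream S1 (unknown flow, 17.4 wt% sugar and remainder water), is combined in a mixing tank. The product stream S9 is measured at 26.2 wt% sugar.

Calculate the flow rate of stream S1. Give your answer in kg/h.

1862 kg/h

Let S1 be the unknown flow. Total out = 1130 + S1.
sugar balance: 459.91 + 0.174·S1 = 0.262·(1130 + S1)
(0.174 − 0.262)·S1 = 0.262×1130 − 459.91 = -163.85
S1 = -163.85 / -0.088 = 1861.9 kg/h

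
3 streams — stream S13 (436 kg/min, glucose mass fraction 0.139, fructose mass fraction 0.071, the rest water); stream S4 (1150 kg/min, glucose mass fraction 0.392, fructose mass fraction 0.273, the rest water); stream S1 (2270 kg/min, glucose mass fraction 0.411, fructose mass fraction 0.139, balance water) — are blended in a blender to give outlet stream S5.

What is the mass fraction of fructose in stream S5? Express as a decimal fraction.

Total flow out = 436 + 1150 + 2270 = 3856 kg/min.
fructose in = 436×0.071 + 1150×0.273 + 2270×0.139 = 660.44 kg/min.
fructose mass fraction in S5 = 660.44/3856 = 0.171.

0.171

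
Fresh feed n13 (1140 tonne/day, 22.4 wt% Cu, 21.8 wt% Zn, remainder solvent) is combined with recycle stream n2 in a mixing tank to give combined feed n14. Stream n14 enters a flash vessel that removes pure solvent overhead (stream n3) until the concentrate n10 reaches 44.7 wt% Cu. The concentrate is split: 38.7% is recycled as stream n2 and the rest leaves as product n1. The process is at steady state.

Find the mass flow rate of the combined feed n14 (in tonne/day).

Overall Cu balance (none leaves overhead): Cu in fresh feed = Cu in product, i.e. 1140×0.224 = (1−0.387)·n10·0.447.
n10 = 255.36/(0.447×0.613) = 931.93 tonne/day.
Recycle n2 = 0.387×931.93 = 360.66 tonne/day.
Combined feed n14 = 1140 + 360.66 = 1500.7 tonne/day.

1501 tonne/day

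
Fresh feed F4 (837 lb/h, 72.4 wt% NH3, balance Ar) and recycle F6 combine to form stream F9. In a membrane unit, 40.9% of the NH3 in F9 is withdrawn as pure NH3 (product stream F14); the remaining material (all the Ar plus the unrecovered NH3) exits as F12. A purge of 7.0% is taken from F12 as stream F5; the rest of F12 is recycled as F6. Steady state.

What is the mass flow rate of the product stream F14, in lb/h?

NH3 in F9: m_A = 837×0.724 + (1−0.070)·(1−0.409)·m_A, so m_A = 605.99/0.4504 = 1345.5 lb/h.
Product F14 = 0.409×1345.5 = 550.32 lb/h.

550.3 lb/h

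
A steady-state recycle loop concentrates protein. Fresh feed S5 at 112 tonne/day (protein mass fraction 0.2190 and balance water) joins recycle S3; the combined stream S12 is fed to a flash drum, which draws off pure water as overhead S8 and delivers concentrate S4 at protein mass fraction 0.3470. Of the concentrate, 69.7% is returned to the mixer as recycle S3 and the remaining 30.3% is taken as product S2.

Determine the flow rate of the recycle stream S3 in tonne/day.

162.6 tonne/day

Overall protein balance (none leaves overhead): protein in fresh feed = protein in product, i.e. 112×0.219 = (1−0.697)·S4·0.347.
S4 = 24.528/(0.347×0.303) = 233.29 tonne/day.
Recycle S3 = 0.697×233.29 = 162.6 tonne/day.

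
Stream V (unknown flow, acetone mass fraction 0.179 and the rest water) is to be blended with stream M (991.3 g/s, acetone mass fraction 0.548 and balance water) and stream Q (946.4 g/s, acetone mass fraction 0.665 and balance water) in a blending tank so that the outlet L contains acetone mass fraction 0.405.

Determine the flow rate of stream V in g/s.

Let V be the unknown flow. Total out = 1937.7 + V.
acetone balance: 1172.6 + 0.179·V = 0.405·(1937.7 + V)
(0.179 − 0.405)·V = 0.405×1937.7 − 1172.6 = -387.82
V = -387.82 / -0.226 = 1716 g/s

1716 g/s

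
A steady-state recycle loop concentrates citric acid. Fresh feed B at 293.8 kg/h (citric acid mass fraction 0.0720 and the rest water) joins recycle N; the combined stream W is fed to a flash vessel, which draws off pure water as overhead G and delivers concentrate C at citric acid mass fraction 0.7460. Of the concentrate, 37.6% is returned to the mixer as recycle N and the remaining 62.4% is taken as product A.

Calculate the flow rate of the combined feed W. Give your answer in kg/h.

Overall citric acid balance (none leaves overhead): citric acid in fresh feed = citric acid in product, i.e. 293.8×0.072 = (1−0.376)·C·0.746.
C = 21.154/(0.746×0.624) = 45.442 kg/h.
Recycle N = 0.376×45.442 = 17.086 kg/h.
Combined feed W = 293.8 + 17.086 = 310.89 kg/h.

310.9 kg/h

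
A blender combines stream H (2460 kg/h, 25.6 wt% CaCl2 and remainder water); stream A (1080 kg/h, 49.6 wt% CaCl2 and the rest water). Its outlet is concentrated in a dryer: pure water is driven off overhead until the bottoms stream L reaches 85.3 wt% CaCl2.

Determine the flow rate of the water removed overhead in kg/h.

2174 kg/h

CaCl2 entering = 2460×0.256 + 1080×0.496 = 1165.4 kg/h.
All CaCl2 reports to L, so L = 1165.4/0.853 = 1366.3 kg/h.
Total feed = 3540 kg/h; overhead = 3540 − 1366.3 = 2173.7 kg/h.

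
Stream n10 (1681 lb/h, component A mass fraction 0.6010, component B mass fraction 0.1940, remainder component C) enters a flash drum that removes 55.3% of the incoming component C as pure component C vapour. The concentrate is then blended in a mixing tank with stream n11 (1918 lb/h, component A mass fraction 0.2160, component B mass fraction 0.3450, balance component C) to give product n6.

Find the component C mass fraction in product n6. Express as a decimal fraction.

0.2922

Vapour removed = 0.553×0.205×1681 = 190.57 lb/h; concentrate = 1490.4 lb/h.
component C reaching the mixer = 154.04 (from concentrate) + 1918×0.439 = 996.04 lb/h.
Product flow = 1490.4 + 1918 = 3408.4 lb/h; component C fraction = 0.2922.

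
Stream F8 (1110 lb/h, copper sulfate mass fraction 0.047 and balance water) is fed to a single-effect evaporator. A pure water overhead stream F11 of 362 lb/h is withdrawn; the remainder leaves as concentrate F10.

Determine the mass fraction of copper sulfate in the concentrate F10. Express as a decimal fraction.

copper sulfate is not removed: 1110×0.047 = 52.17 lb/h of copper sulfate enters F10.
Concentrate = 1110 − 362 = 748 lb/h.
Mass fraction = 52.17/748 = 0.070.

0.070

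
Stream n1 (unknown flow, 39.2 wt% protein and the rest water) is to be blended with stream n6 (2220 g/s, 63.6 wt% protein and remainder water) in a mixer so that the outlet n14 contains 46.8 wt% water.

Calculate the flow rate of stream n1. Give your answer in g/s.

Let n1 be the unknown flow. Total out = 2220 + n1.
water balance: 808.08 + 0.608·n1 = 0.468·(2220 + n1)
(0.608 − 0.468)·n1 = 0.468×2220 − 808.08 = 230.88
n1 = 230.88 / 0.140 = 1649.1 g/s

1649 g/s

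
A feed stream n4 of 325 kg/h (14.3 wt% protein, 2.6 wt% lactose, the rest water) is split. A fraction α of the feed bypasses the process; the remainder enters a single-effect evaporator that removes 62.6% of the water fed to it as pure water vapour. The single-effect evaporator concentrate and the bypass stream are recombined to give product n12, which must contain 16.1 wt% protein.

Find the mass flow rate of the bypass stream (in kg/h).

All 325×0.143 = 46.475 kg/h of protein reaches n12, so n12 = 46.475/0.161 = 288.66 kg/h and vapour = 36.335 kg/h.
The evaporator receives (1−α)·325 of feed at 0.831 water and removes 0.626 of that water:
0.626×0.831×(1−α)×325 = 36.335
(1−α) = 36.335/169.07 = 0.2149;  α = 0.7851.
Bypass flow = 0.7851×325 = 255.15 kg/h.

255.2 kg/h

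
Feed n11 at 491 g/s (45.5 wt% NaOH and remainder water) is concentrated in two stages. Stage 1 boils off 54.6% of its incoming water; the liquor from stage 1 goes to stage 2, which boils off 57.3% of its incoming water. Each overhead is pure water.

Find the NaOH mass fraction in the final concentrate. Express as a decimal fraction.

0.8116

water in feed = 491×0.545 = 267.6 g/s.
After stage 1: water left = (1−0.546)×267.6 = 121.49; stream total = 344.89 g/s.
After stage 2: water left = (1−0.573)×121.49 = 51.875; final concentrate = 275.28 g/s.
NaOH fraction = 223.41/275.28 = 0.8116.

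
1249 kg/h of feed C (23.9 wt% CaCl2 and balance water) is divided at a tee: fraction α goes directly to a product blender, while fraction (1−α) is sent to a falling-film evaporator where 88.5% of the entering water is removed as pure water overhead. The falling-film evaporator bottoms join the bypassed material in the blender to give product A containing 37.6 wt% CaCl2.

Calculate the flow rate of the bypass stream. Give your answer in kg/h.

573.3 kg/h

All 1249×0.239 = 298.51 kg/h of CaCl2 reaches A, so A = 298.51/0.376 = 793.91 kg/h and vapour = 455.09 kg/h.
The evaporator receives (1−α)·1249 of feed at 0.761 water and removes 0.885 of that water:
0.885×0.761×(1−α)×1249 = 455.09
(1−α) = 455.09/841.18 = 0.5410;  α = 0.4590.
Bypass flow = 0.4590×1249 = 573.28 kg/h.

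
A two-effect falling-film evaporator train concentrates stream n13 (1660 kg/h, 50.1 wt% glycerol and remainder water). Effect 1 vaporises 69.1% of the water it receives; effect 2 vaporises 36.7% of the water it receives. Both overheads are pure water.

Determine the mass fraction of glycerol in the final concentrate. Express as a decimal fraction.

water in feed = 1660×0.499 = 828.34 kg/h.
After stage 1: water left = (1−0.691)×828.34 = 255.96; stream total = 1087.6 kg/h.
After stage 2: water left = (1−0.367)×255.96 = 162.02; final concentrate = 993.68 kg/h.
glycerol fraction = 831.66/993.68 = 0.8369.

0.8369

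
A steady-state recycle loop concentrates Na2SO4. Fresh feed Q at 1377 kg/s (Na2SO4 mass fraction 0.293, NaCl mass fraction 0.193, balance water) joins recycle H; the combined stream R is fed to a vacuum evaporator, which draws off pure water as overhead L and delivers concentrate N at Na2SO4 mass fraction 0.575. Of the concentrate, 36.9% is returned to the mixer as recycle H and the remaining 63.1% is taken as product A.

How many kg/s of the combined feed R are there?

1787 kg/s

Overall Na2SO4 balance (none leaves overhead): Na2SO4 in fresh feed = Na2SO4 in product, i.e. 1377×0.293 = (1−0.369)·N·0.575.
N = 403.46/(0.575×0.631) = 1112 kg/s.
Recycle H = 0.369×1112 = 410.33 kg/s.
Combined feed R = 1377 + 410.33 = 1787.3 kg/s.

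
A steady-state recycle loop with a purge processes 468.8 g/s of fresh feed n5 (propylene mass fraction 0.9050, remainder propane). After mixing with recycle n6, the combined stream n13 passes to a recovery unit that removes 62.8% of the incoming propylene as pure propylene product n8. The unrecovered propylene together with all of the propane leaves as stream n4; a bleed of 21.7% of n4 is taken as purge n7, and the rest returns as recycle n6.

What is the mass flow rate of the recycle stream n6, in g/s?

335.1 g/s

propane enters only via n5 and leaves only via the purge: 468.8×0.095 = 0.217×(propane in n4), and the recovery unit passes all propane, so propane in n13 = propane in n4 = 205.24 g/s.
propylene in n13: m_A = 468.8×0.905 + (1−0.217)·(1−0.628)·m_A, so m_A = 424.26/0.7087 = 598.63 g/s.
n4 = (1−0.628)×598.63 + 205.24 = 427.93 g/s.
Recycle n6 = (1−0.217)×427.93 = 335.07 g/s.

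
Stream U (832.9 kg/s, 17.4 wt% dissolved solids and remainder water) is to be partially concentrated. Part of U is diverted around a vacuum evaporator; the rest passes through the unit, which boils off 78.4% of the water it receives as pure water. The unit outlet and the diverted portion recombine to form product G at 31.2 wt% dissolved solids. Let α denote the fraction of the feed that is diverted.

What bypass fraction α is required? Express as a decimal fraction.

All 832.9×0.174 = 144.92 kg/s of dissolved solids reaches G, so G = 144.92/0.312 = 464.5 kg/s and vapour = 368.4 kg/s.
The evaporator receives (1−α)·832.9 of feed at 0.826 water and removes 0.784 of that water:
0.784×0.826×(1−α)×832.9 = 368.4
(1−α) = 368.4/539.37 = 0.6830;  α = 0.3170.

0.317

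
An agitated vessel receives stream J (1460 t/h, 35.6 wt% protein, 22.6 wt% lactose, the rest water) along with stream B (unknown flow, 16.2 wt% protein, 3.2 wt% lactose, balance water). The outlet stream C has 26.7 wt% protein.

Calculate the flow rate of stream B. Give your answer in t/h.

1238 t/h

Let B be the unknown flow. Total out = 1460 + B.
protein balance: 519.76 + 0.162·B = 0.267·(1460 + B)
(0.162 − 0.267)·B = 0.267×1460 − 519.76 = -129.94
B = -129.94 / -0.105 = 1237.5 t/h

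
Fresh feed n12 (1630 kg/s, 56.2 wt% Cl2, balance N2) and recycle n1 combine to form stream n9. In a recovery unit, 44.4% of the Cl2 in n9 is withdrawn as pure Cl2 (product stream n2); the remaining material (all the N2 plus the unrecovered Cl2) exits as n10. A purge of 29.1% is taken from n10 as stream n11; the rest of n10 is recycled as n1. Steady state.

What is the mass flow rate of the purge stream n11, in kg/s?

958.6 kg/s

N2 enters only via n12 and leaves only via the purge: 1630×0.438 = 0.291×(N2 in n10), and the recovery unit passes all N2, so N2 in n9 = N2 in n10 = 2453.4 kg/s.
Cl2 in n9: m_A = 1630×0.562 + (1−0.291)·(1−0.444)·m_A, so m_A = 916.06/0.6058 = 1512.2 kg/s.
n10 = (1−0.444)×1512.2 + 2453.4 = 3294.2 kg/s.
Purge n11 = 0.291×3294.2 = 958.6 kg/s.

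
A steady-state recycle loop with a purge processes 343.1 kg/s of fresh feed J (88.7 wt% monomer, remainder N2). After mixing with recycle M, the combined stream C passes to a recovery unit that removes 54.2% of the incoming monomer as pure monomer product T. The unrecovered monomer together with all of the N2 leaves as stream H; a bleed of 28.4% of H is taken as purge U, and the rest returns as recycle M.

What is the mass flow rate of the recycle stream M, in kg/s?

N2 enters only via J and leaves only via the purge: 343.1×0.113 = 0.284×(N2 in H), and the recovery unit passes all N2, so N2 in C = N2 in H = 136.52 kg/s.
monomer in C: m_A = 343.1×0.887 + (1−0.284)·(1−0.542)·m_A, so m_A = 304.33/0.6721 = 452.82 kg/s.
H = (1−0.542)×452.82 + 136.52 = 343.91 kg/s.
Recycle M = (1−0.284)×343.91 = 246.24 kg/s.

246.2 kg/s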